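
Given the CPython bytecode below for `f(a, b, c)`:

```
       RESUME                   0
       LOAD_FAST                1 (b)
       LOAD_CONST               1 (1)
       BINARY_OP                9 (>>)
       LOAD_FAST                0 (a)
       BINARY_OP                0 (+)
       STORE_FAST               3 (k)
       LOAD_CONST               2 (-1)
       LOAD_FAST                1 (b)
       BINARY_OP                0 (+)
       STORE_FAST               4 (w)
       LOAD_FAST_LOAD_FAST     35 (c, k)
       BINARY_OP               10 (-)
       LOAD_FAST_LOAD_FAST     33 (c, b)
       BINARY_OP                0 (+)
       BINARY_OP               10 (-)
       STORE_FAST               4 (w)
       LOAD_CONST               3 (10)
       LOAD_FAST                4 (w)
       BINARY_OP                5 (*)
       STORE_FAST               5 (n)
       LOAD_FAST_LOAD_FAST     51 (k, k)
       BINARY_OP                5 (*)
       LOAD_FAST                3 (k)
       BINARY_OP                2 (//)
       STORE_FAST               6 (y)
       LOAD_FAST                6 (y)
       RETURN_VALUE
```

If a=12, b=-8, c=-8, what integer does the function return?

8

LOAD_FAST b → push -8. Stack: [-8]
LOAD_CONST → push 1. Stack: [-8, 1]
BINARY_OP >> → -8 >> 1 = -4. Stack: [-4]
LOAD_FAST a → push 12. Stack: [-4, 12]
BINARY_OP + → -4 + 12 = 8. Stack: [8]
STORE_FAST k → k=8. Stack: []
LOAD_CONST → push -1. Stack: [-1]
LOAD_FAST b → push -8. Stack: [-1, -8]
BINARY_OP + → -1 + -8 = -9. Stack: [-9]
STORE_FAST w → w=-9. Stack: []
LOAD_FAST_LOAD_FAST c,k → push -8,8. Stack: [-8, 8]
BINARY_OP - → -8 - 8 = -16. Stack: [-16]
LOAD_FAST_LOAD_FAST c,b → push -8,-8. Stack: [-16, -8, -8]
BINARY_OP + → -8 + -8 = -16. Stack: [-16, -16]
BINARY_OP - → -16 - -16 = 0. Stack: [0]
STORE_FAST w → w=0. Stack: []
LOAD_CONST → push 10. Stack: [10]
LOAD_FAST w → push 0. Stack: [10, 0]
BINARY_OP * → 10 * 0 = 0. Stack: [0]
STORE_FAST n → n=0. Stack: []
LOAD_FAST_LOAD_FAST k,k → push 8,8. Stack: [8, 8]
BINARY_OP * → 8 * 8 = 64. Stack: [64]
LOAD_FAST k → push 8. Stack: [64, 8]
BINARY_OP // → 64 // 8 = 8. Stack: [8]
STORE_FAST y → y=8. Stack: []
LOAD_FAST y → push 8. Stack: [8]
RETURN_VALUE → return 8.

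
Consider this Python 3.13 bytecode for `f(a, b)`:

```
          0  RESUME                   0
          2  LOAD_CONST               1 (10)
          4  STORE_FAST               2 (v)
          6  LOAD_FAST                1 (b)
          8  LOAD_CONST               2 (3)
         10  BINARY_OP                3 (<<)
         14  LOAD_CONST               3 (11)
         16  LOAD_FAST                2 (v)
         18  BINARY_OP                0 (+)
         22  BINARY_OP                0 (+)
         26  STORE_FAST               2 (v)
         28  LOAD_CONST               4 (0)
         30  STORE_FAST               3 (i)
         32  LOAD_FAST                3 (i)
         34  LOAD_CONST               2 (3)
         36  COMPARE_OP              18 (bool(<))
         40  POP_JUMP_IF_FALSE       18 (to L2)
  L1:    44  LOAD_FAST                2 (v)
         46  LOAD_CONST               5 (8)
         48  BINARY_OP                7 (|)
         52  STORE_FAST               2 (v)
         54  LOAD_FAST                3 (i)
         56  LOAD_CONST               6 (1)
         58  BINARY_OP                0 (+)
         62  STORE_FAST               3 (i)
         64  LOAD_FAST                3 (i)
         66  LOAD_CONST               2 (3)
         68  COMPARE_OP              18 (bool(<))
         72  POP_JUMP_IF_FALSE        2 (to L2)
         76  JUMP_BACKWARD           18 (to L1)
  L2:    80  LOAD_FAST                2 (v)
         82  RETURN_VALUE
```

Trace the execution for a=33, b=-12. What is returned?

LOAD_CONST → push 10. Stack: [10]
STORE_FAST v → v=10. Stack: []
LOAD_FAST b → push -12. Stack: [-12]
LOAD_CONST → push 3. Stack: [-12, 3]
BINARY_OP << → -12 << 3 = -96. Stack: [-96]
LOAD_CONST → push 11. Stack: [-96, 11]
LOAD_FAST v → push 10. Stack: [-96, 11, 10]
BINARY_OP + → 11 + 10 = 21. Stack: [-96, 21]
BINARY_OP + → -96 + 21 = -75. Stack: [-75]
STORE_FAST v → v=-75. Stack: []
LOAD_CONST → push 0. Stack: [0]
STORE_FAST i → i=0. Stack: []
LOAD_FAST i → push 0. Stack: [0]
LOAD_CONST → push 3. Stack: [0, 3]
COMPARE_OP bool(<) → 0 vs 3 = True. Stack: [True]
POP_JUMP_IF_FALSE → pop True; no jump. Stack: []
LOAD_FAST v → push -75. Stack: [-75]
LOAD_CONST → push 8. Stack: [-75, 8]
BINARY_OP | → -75 | 8 = -67. Stack: [-67]
STORE_FAST v → v=-67. Stack: []
LOAD_FAST i → push 0. Stack: [0]
LOAD_CONST → push 1. Stack: [0, 1]
BINARY_OP + → 0 + 1 = 1. Stack: [1]
STORE_FAST i → i=1. Stack: []
LOAD_FAST i → push 1. Stack: [1]
LOAD_CONST → push 3. Stack: [1, 3]
COMPARE_OP bool(<) → 1 vs 3 = True. Stack: [True]
POP_JUMP_IF_FALSE → pop True; no jump. Stack: []
LOAD_FAST v → push -67. Stack: [-67]
LOAD_CONST → push 8. Stack: [-67, 8]
BINARY_OP | → -67 | 8 = -67. Stack: [-67]
STORE_FAST v → v=-67. Stack: []
LOAD_FAST i → push 1. Stack: [1]
LOAD_CONST → push 1. Stack: [1, 1]
BINARY_OP + → 1 + 1 = 2. Stack: [2]
STORE_FAST i → i=2. Stack: []
LOAD_FAST i → push 2. Stack: [2]
LOAD_CONST → push 3. Stack: [2, 3]
COMPARE_OP bool(<) → 2 vs 3 = True. Stack: [True]
POP_JUMP_IF_FALSE → pop True; no jump. Stack: []
LOAD_FAST v → push -67. Stack: [-67]
LOAD_CONST → push 8. Stack: [-67, 8]
BINARY_OP | → -67 | 8 = -67. Stack: [-67]
STORE_FAST v → v=-67. Stack: []
LOAD_FAST i → push 2. Stack: [2]
LOAD_CONST → push 1. Stack: [2, 1]
BINARY_OP + → 2 + 1 = 3. Stack: [3]
STORE_FAST i → i=3. Stack: []
LOAD_FAST i → push 3. Stack: [3]
LOAD_CONST → push 3. Stack: [3, 3]
COMPARE_OP bool(<) → 3 vs 3 = False. Stack: [False]
POP_JUMP_IF_FALSE → pop False; jump. Stack: []
LOAD_FAST v → push -67. Stack: [-67]
RETURN_VALUE → return -67.

-67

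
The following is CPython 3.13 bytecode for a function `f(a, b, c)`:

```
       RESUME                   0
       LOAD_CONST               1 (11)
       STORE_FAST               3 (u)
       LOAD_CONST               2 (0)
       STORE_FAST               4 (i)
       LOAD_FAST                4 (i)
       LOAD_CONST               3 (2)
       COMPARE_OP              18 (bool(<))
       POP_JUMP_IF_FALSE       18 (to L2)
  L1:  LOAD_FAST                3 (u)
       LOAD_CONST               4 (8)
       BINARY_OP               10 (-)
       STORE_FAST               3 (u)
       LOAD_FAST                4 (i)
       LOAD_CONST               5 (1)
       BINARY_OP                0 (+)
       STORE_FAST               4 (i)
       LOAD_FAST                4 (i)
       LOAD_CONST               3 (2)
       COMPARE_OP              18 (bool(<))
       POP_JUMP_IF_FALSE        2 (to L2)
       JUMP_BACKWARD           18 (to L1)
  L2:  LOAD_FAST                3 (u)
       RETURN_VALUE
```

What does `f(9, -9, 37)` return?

LOAD_CONST → push 11. Stack: [11]
STORE_FAST u → u=11. Stack: []
LOAD_CONST → push 0. Stack: [0]
STORE_FAST i → i=0. Stack: []
LOAD_FAST i → push 0. Stack: [0]
LOAD_CONST → push 2. Stack: [0, 2]
COMPARE_OP bool(<) → 0 vs 2 = True. Stack: [True]
POP_JUMP_IF_FALSE → pop True; no jump. Stack: []
LOAD_FAST u → push 11. Stack: [11]
LOAD_CONST → push 8. Stack: [11, 8]
BINARY_OP - → 11 - 8 = 3. Stack: [3]
STORE_FAST u → u=3. Stack: []
LOAD_FAST i → push 0. Stack: [0]
LOAD_CONST → push 1. Stack: [0, 1]
BINARY_OP + → 0 + 1 = 1. Stack: [1]
STORE_FAST i → i=1. Stack: []
LOAD_FAST i → push 1. Stack: [1]
LOAD_CONST → push 2. Stack: [1, 2]
COMPARE_OP bool(<) → 1 vs 2 = True. Stack: [True]
POP_JUMP_IF_FALSE → pop True; no jump. Stack: []
LOAD_FAST u → push 3. Stack: [3]
LOAD_CONST → push 8. Stack: [3, 8]
BINARY_OP - → 3 - 8 = -5. Stack: [-5]
STORE_FAST u → u=-5. Stack: []
LOAD_FAST i → push 1. Stack: [1]
LOAD_CONST → push 1. Stack: [1, 1]
BINARY_OP + → 1 + 1 = 2. Stack: [2]
STORE_FAST i → i=2. Stack: []
LOAD_FAST i → push 2. Stack: [2]
LOAD_CONST → push 2. Stack: [2, 2]
COMPARE_OP bool(<) → 2 vs 2 = False. Stack: [False]
POP_JUMP_IF_FALSE → pop False; jump. Stack: []
LOAD_FAST u → push -5. Stack: [-5]
RETURN_VALUE → return -5.

-5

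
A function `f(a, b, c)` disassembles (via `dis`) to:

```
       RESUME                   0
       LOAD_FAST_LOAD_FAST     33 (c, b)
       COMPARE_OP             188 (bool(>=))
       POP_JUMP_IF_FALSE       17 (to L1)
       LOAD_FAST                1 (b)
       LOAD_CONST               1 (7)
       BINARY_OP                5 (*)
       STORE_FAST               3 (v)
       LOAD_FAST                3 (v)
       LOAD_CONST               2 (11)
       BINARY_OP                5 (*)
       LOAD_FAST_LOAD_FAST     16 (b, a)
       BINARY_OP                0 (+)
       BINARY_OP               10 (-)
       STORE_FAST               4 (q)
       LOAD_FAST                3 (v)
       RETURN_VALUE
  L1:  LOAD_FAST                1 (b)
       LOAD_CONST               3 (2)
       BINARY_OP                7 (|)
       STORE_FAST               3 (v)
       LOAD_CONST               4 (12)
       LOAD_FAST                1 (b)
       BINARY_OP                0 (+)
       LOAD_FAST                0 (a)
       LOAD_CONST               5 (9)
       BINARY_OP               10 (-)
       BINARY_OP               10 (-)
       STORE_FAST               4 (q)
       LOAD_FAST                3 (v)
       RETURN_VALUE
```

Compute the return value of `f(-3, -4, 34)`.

LOAD_FAST_LOAD_FAST c,b → push 34,-4. Stack: [34, -4]
COMPARE_OP bool(>=) → 34 vs -4 = True. Stack: [True]
POP_JUMP_IF_FALSE → pop True; no jump. Stack: []
LOAD_FAST b → push -4. Stack: [-4]
LOAD_CONST → push 7. Stack: [-4, 7]
BINARY_OP * → -4 * 7 = -28. Stack: [-28]
STORE_FAST v → v=-28. Stack: []
LOAD_FAST v → push -28. Stack: [-28]
LOAD_CONST → push 11. Stack: [-28, 11]
BINARY_OP * → -28 * 11 = -308. Stack: [-308]
LOAD_FAST_LOAD_FAST b,a → push -4,-3. Stack: [-308, -4, -3]
BINARY_OP + → -4 + -3 = -7. Stack: [-308, -7]
BINARY_OP - → -308 - -7 = -301. Stack: [-301]
STORE_FAST q → q=-301. Stack: []
LOAD_FAST v → push -28. Stack: [-28]
RETURN_VALUE → return -28.

-28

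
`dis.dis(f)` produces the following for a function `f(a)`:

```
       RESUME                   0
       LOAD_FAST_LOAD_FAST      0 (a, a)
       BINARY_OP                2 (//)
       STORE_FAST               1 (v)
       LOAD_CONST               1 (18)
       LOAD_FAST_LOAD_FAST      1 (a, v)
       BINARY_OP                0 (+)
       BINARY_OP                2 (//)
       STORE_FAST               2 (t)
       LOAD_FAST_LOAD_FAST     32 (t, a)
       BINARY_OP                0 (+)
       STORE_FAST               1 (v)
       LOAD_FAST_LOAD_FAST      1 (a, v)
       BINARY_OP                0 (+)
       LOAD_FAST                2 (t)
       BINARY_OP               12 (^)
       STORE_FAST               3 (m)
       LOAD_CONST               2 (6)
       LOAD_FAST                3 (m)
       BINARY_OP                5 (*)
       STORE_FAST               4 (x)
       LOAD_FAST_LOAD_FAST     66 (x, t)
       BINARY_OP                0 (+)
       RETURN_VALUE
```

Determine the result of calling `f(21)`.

252

LOAD_FAST_LOAD_FAST a,a → push 21,21. Stack: [21, 21]
BINARY_OP // → 21 // 21 = 1. Stack: [1]
STORE_FAST v → v=1. Stack: []
LOAD_CONST → push 18. Stack: [18]
LOAD_FAST_LOAD_FAST a,v → push 21,1. Stack: [18, 21, 1]
BINARY_OP + → 21 + 1 = 22. Stack: [18, 22]
BINARY_OP // → 18 // 22 = 0. Stack: [0]
STORE_FAST t → t=0. Stack: []
LOAD_FAST_LOAD_FAST t,a → push 0,21. Stack: [0, 21]
BINARY_OP + → 0 + 21 = 21. Stack: [21]
STORE_FAST v → v=21. Stack: []
LOAD_FAST_LOAD_FAST a,v → push 21,21. Stack: [21, 21]
BINARY_OP + → 21 + 21 = 42. Stack: [42]
LOAD_FAST t → push 0. Stack: [42, 0]
BINARY_OP ^ → 42 ^ 0 = 42. Stack: [42]
STORE_FAST m → m=42. Stack: []
LOAD_CONST → push 6. Stack: [6]
LOAD_FAST m → push 42. Stack: [6, 42]
BINARY_OP * → 6 * 42 = 252. Stack: [252]
STORE_FAST x → x=252. Stack: []
LOAD_FAST_LOAD_FAST x,t → push 252,0. Stack: [252, 0]
BINARY_OP + → 252 + 0 = 252. Stack: [252]
RETURN_VALUE → return 252.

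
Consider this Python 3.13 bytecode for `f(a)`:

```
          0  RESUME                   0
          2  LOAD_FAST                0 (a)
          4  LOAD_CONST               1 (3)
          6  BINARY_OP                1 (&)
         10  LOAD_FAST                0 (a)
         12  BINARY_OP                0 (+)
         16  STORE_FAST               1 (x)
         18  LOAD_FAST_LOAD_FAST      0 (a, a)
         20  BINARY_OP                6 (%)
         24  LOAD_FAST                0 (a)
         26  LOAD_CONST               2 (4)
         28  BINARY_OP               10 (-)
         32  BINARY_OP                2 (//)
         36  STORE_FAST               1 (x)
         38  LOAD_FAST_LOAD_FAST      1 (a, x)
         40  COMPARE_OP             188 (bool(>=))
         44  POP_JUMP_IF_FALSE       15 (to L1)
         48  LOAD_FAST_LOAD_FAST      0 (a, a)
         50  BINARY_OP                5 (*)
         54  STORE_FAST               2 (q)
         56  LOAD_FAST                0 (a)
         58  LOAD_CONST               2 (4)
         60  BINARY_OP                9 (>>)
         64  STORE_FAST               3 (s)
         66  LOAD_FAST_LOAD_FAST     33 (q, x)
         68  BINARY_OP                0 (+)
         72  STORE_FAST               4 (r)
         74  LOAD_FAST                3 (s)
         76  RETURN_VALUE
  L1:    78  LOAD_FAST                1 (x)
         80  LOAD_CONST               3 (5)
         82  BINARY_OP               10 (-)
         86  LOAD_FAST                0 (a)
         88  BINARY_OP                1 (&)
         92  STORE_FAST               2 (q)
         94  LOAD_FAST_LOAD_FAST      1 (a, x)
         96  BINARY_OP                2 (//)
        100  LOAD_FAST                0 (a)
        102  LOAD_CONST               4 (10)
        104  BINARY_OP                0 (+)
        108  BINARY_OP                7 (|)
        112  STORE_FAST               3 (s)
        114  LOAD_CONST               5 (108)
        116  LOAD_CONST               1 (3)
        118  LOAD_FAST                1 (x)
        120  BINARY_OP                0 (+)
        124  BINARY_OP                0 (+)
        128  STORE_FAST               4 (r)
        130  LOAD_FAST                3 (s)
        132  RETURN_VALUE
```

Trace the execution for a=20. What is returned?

LOAD_FAST a → push 20. Stack: [20]
LOAD_CONST → push 3. Stack: [20, 3]
BINARY_OP & → 20 & 3 = 0. Stack: [0]
LOAD_FAST a → push 20. Stack: [0, 20]
BINARY_OP + → 0 + 20 = 20. Stack: [20]
STORE_FAST x → x=20. Stack: []
LOAD_FAST_LOAD_FAST a,a → push 20,20. Stack: [20, 20]
BINARY_OP % → 20 % 20 = 0. Stack: [0]
LOAD_FAST a → push 20. Stack: [0, 20]
LOAD_CONST → push 4. Stack: [0, 20, 4]
BINARY_OP - → 20 - 4 = 16. Stack: [0, 16]
BINARY_OP // → 0 // 16 = 0. Stack: [0]
STORE_FAST x → x=0. Stack: []
LOAD_FAST_LOAD_FAST a,x → push 20,0. Stack: [20, 0]
COMPARE_OP bool(>=) → 20 vs 0 = True. Stack: [True]
POP_JUMP_IF_FALSE → pop True; no jump. Stack: []
LOAD_FAST_LOAD_FAST a,a → push 20,20. Stack: [20, 20]
BINARY_OP * → 20 * 20 = 400. Stack: [400]
STORE_FAST q → q=400. Stack: []
LOAD_FAST a → push 20. Stack: [20]
LOAD_CONST → push 4. Stack: [20, 4]
BINARY_OP >> → 20 >> 4 = 1. Stack: [1]
STORE_FAST s → s=1. Stack: []
LOAD_FAST_LOAD_FAST q,x → push 400,0. Stack: [400, 0]
BINARY_OP + → 400 + 0 = 400. Stack: [400]
STORE_FAST r → r=400. Stack: []
LOAD_FAST s → push 1. Stack: [1]
RETURN_VALUE → return 1.

1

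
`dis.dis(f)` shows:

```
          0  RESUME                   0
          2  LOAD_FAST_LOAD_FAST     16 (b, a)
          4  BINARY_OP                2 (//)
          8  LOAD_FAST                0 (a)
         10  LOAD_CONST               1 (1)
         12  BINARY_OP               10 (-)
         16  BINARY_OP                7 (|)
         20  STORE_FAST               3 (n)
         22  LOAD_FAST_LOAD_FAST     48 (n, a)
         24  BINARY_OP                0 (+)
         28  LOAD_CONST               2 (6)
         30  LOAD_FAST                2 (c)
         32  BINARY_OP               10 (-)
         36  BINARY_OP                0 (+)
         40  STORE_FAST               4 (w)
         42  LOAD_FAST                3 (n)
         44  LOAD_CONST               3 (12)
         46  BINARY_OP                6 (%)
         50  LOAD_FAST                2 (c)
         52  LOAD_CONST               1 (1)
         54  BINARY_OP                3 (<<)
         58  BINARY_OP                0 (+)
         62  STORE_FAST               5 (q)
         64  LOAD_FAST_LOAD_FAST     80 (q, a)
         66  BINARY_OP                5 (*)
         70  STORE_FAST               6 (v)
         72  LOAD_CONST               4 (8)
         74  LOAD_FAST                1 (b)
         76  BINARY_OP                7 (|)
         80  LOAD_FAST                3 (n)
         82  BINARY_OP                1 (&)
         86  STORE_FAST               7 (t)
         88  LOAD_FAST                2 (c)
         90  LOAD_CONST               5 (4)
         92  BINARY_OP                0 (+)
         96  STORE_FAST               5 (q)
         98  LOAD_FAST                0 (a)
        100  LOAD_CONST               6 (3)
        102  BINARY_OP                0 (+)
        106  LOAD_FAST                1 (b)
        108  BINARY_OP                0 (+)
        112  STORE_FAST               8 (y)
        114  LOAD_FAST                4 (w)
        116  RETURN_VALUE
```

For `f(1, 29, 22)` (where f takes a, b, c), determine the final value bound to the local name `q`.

26

LOAD_FAST_LOAD_FAST b,a → push 29,1. Stack: [29, 1]
BINARY_OP // → 29 // 1 = 29. Stack: [29]
LOAD_FAST a → push 1. Stack: [29, 1]
LOAD_CONST → push 1. Stack: [29, 1, 1]
BINARY_OP - → 1 - 1 = 0. Stack: [29, 0]
BINARY_OP | → 29 | 0 = 29. Stack: [29]
STORE_FAST n → n=29. Stack: []
LOAD_FAST_LOAD_FAST n,a → push 29,1. Stack: [29, 1]
BINARY_OP + → 29 + 1 = 30. Stack: [30]
LOAD_CONST → push 6. Stack: [30, 6]
LOAD_FAST c → push 22. Stack: [30, 6, 22]
BINARY_OP - → 6 - 22 = -16. Stack: [30, -16]
BINARY_OP + → 30 + -16 = 14. Stack: [14]
STORE_FAST w → w=14. Stack: []
LOAD_FAST n → push 29. Stack: [29]
LOAD_CONST → push 12. Stack: [29, 12]
BINARY_OP % → 29 % 12 = 5. Stack: [5]
LOAD_FAST c → push 22. Stack: [5, 22]
LOAD_CONST → push 1. Stack: [5, 22, 1]
BINARY_OP << → 22 << 1 = 44. Stack: [5, 44]
BINARY_OP + → 5 + 44 = 49. Stack: [49]
STORE_FAST q → q=49. Stack: []
LOAD_FAST_LOAD_FAST q,a → push 49,1. Stack: [49, 1]
BINARY_OP * → 49 * 1 = 49. Stack: [49]
STORE_FAST v → v=49. Stack: []
LOAD_CONST → push 8. Stack: [8]
LOAD_FAST b → push 29. Stack: [8, 29]
BINARY_OP | → 8 | 29 = 29. Stack: [29]
LOAD_FAST n → push 29. Stack: [29, 29]
BINARY_OP & → 29 & 29 = 29. Stack: [29]
STORE_FAST t → t=29. Stack: []
LOAD_FAST c → push 22. Stack: [22]
LOAD_CONST → push 4. Stack: [22, 4]
BINARY_OP + → 22 + 4 = 26. Stack: [26]
STORE_FAST q → q=26. Stack: []
LOAD_FAST a → push 1. Stack: [1]
LOAD_CONST → push 3. Stack: [1, 3]
BINARY_OP + → 1 + 3 = 4. Stack: [4]
LOAD_FAST b → push 29. Stack: [4, 29]
BINARY_OP + → 4 + 29 = 33. Stack: [33]
STORE_FAST y → y=33. Stack: []
LOAD_FAST w → push 14. Stack: [14]
RETURN_VALUE → return 14.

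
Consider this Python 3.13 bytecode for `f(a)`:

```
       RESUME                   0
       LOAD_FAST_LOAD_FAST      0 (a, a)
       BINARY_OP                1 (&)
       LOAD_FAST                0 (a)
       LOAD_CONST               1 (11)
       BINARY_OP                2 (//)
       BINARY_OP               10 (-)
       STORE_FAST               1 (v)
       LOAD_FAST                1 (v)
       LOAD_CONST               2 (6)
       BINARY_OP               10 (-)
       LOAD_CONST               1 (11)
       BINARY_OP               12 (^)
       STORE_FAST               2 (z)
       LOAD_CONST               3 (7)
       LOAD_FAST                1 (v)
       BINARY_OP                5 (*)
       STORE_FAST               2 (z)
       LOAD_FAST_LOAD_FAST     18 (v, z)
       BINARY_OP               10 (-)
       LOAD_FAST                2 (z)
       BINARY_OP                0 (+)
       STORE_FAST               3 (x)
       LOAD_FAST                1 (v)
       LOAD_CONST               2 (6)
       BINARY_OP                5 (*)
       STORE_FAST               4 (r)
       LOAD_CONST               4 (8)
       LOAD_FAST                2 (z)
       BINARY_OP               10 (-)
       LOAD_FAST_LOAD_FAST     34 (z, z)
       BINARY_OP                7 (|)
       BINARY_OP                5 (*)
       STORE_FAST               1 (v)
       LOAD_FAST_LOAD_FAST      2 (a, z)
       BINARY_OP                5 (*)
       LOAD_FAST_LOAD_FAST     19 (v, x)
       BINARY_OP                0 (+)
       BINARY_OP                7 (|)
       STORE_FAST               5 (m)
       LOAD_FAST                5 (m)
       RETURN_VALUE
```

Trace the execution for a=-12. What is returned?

LOAD_FAST_LOAD_FAST a,a → push -12,-12. Stack: [-12, -12]
BINARY_OP & → -12 & -12 = -12. Stack: [-12]
LOAD_FAST a → push -12. Stack: [-12, -12]
LOAD_CONST → push 11. Stack: [-12, -12, 11]
BINARY_OP // → -12 // 11 = -2. Stack: [-12, -2]
BINARY_OP - → -12 - -2 = -10. Stack: [-10]
STORE_FAST v → v=-10. Stack: []
LOAD_FAST v → push -10. Stack: [-10]
LOAD_CONST → push 6. Stack: [-10, 6]
BINARY_OP - → -10 - 6 = -16. Stack: [-16]
LOAD_CONST → push 11. Stack: [-16, 11]
BINARY_OP ^ → -16 ^ 11 = -5. Stack: [-5]
STORE_FAST z → z=-5. Stack: []
LOAD_CONST → push 7. Stack: [7]
LOAD_FAST v → push -10. Stack: [7, -10]
BINARY_OP * → 7 * -10 = -70. Stack: [-70]
STORE_FAST z → z=-70. Stack: []
LOAD_FAST_LOAD_FAST v,z → push -10,-70. Stack: [-10, -70]
BINARY_OP - → -10 - -70 = 60. Stack: [60]
LOAD_FAST z → push -70. Stack: [60, -70]
BINARY_OP + → 60 + -70 = -10. Stack: [-10]
STORE_FAST x → x=-10. Stack: []
LOAD_FAST v → push -10. Stack: [-10]
LOAD_CONST → push 6. Stack: [-10, 6]
BINARY_OP * → -10 * 6 = -60. Stack: [-60]
STORE_FAST r → r=-60. Stack: []
LOAD_CONST → push 8. Stack: [8]
LOAD_FAST z → push -70. Stack: [8, -70]
BINARY_OP - → 8 - -70 = 78. Stack: [78]
LOAD_FAST_LOAD_FAST z,z → push -70,-70. Stack: [78, -70, -70]
BINARY_OP | → -70 | -70 = -70. Stack: [78, -70]
BINARY_OP * → 78 * -70 = -5460. Stack: [-5460]
STORE_FAST v → v=-5460. Stack: []
LOAD_FAST_LOAD_FAST a,z → push -12,-70. Stack: [-12, -70]
BINARY_OP * → -12 * -70 = 840. Stack: [840]
LOAD_FAST_LOAD_FAST v,x → push -5460,-10. Stack: [840, -5460, -10]
BINARY_OP + → -5460 + -10 = -5470. Stack: [840, -5470]
BINARY_OP | → 840 | -5470 = -5142. Stack: [-5142]
STORE_FAST m → m=-5142. Stack: []
LOAD_FAST m → push -5142. Stack: [-5142]
RETURN_VALUE → return -5142.

-5142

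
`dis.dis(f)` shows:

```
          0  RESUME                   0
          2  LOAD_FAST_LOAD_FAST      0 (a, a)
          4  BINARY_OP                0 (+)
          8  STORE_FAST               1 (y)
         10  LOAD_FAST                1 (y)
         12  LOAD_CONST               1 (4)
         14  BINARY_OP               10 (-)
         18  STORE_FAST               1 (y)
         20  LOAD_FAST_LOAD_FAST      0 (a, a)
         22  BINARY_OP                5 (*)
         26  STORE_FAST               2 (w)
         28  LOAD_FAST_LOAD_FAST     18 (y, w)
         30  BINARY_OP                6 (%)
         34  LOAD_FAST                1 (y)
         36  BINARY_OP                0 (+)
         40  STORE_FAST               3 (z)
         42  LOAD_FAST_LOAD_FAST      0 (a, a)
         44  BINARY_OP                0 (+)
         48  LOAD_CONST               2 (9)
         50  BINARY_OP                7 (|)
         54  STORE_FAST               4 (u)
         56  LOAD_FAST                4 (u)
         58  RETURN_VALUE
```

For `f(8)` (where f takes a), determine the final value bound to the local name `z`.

24

LOAD_FAST_LOAD_FAST a,a → push 8,8. Stack: [8, 8]
BINARY_OP + → 8 + 8 = 16. Stack: [16]
STORE_FAST y → y=16. Stack: []
LOAD_FAST y → push 16. Stack: [16]
LOAD_CONST → push 4. Stack: [16, 4]
BINARY_OP - → 16 - 4 = 12. Stack: [12]
STORE_FAST y → y=12. Stack: []
LOAD_FAST_LOAD_FAST a,a → push 8,8. Stack: [8, 8]
BINARY_OP * → 8 * 8 = 64. Stack: [64]
STORE_FAST w → w=64. Stack: []
LOAD_FAST_LOAD_FAST y,w → push 12,64. Stack: [12, 64]
BINARY_OP % → 12 % 64 = 12. Stack: [12]
LOAD_FAST y → push 12. Stack: [12, 12]
BINARY_OP + → 12 + 12 = 24. Stack: [24]
STORE_FAST z → z=24. Stack: []
LOAD_FAST_LOAD_FAST a,a → push 8,8. Stack: [8, 8]
BINARY_OP + → 8 + 8 = 16. Stack: [16]
LOAD_CONST → push 9. Stack: [16, 9]
BINARY_OP | → 16 | 9 = 25. Stack: [25]
STORE_FAST u → u=25. Stack: []
LOAD_FAST u → push 25. Stack: [25]
RETURN_VALUE → return 25.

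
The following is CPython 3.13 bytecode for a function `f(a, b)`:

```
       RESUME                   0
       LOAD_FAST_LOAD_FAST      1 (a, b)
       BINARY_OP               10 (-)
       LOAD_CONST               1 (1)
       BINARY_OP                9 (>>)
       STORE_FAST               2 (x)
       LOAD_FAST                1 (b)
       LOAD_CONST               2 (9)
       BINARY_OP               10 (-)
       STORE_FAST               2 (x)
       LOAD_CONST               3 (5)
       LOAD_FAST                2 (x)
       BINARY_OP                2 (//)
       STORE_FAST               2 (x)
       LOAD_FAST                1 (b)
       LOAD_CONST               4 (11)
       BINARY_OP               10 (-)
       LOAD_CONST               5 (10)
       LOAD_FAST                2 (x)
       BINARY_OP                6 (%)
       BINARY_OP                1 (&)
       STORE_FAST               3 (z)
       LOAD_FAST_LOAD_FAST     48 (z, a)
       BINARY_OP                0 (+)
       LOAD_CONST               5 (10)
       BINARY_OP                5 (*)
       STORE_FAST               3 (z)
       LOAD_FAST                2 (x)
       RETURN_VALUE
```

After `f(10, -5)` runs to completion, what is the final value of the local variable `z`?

100

LOAD_FAST_LOAD_FAST a,b → push 10,-5. Stack: [10, -5]
BINARY_OP - → 10 - -5 = 15. Stack: [15]
LOAD_CONST → push 1. Stack: [15, 1]
BINARY_OP >> → 15 >> 1 = 7. Stack: [7]
STORE_FAST x → x=7. Stack: []
LOAD_FAST b → push -5. Stack: [-5]
LOAD_CONST → push 9. Stack: [-5, 9]
BINARY_OP - → -5 - 9 = -14. Stack: [-14]
STORE_FAST x → x=-14. Stack: []
LOAD_CONST → push 5. Stack: [5]
LOAD_FAST x → push -14. Stack: [5, -14]
BINARY_OP // → 5 // -14 = -1. Stack: [-1]
STORE_FAST x → x=-1. Stack: []
LOAD_FAST b → push -5. Stack: [-5]
LOAD_CONST → push 11. Stack: [-5, 11]
BINARY_OP - → -5 - 11 = -16. Stack: [-16]
LOAD_CONST → push 10. Stack: [-16, 10]
LOAD_FAST x → push -1. Stack: [-16, 10, -1]
BINARY_OP % → 10 % -1 = 0. Stack: [-16, 0]
BINARY_OP & → -16 & 0 = 0. Stack: [0]
STORE_FAST z → z=0. Stack: []
LOAD_FAST_LOAD_FAST z,a → push 0,10. Stack: [0, 10]
BINARY_OP + → 0 + 10 = 10. Stack: [10]
LOAD_CONST → push 10. Stack: [10, 10]
BINARY_OP * → 10 * 10 = 100. Stack: [100]
STORE_FAST z → z=100. Stack: []
LOAD_FAST x → push -1. Stack: [-1]
RETURN_VALUE → return -1.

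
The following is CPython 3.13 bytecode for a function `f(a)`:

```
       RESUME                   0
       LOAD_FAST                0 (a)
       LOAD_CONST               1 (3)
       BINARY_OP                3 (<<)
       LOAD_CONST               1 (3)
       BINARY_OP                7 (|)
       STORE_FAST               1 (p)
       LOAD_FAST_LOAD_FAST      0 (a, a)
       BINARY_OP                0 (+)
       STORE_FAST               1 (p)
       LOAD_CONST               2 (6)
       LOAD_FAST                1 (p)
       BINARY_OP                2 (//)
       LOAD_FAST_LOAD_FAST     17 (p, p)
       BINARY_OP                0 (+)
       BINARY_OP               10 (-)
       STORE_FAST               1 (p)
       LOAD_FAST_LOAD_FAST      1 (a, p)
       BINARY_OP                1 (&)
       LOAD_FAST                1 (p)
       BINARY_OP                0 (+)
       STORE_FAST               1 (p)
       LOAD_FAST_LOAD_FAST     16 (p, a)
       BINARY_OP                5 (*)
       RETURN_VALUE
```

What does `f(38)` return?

LOAD_FAST a → push 38. Stack: [38]
LOAD_CONST → push 3. Stack: [38, 3]
BINARY_OP << → 38 << 3 = 304. Stack: [304]
LOAD_CONST → push 3. Stack: [304, 3]
BINARY_OP | → 304 | 3 = 307. Stack: [307]
STORE_FAST p → p=307. Stack: []
LOAD_FAST_LOAD_FAST a,a → push 38,38. Stack: [38, 38]
BINARY_OP + → 38 + 38 = 76. Stack: [76]
STORE_FAST p → p=76. Stack: []
LOAD_CONST → push 6. Stack: [6]
LOAD_FAST p → push 76. Stack: [6, 76]
BINARY_OP // → 6 // 76 = 0. Stack: [0]
LOAD_FAST_LOAD_FAST p,p → push 76,76. Stack: [0, 76, 76]
BINARY_OP + → 76 + 76 = 152. Stack: [0, 152]
BINARY_OP - → 0 - 152 = -152. Stack: [-152]
STORE_FAST p → p=-152. Stack: []
LOAD_FAST_LOAD_FAST a,p → push 38,-152. Stack: [38, -152]
BINARY_OP & → 38 & -152 = 32. Stack: [32]
LOAD_FAST p → push -152. Stack: [32, -152]
BINARY_OP + → 32 + -152 = -120. Stack: [-120]
STORE_FAST p → p=-120. Stack: []
LOAD_FAST_LOAD_FAST p,a → push -120,38. Stack: [-120, 38]
BINARY_OP * → -120 * 38 = -4560. Stack: [-4560]
RETURN_VALUE → return -4560.

-4560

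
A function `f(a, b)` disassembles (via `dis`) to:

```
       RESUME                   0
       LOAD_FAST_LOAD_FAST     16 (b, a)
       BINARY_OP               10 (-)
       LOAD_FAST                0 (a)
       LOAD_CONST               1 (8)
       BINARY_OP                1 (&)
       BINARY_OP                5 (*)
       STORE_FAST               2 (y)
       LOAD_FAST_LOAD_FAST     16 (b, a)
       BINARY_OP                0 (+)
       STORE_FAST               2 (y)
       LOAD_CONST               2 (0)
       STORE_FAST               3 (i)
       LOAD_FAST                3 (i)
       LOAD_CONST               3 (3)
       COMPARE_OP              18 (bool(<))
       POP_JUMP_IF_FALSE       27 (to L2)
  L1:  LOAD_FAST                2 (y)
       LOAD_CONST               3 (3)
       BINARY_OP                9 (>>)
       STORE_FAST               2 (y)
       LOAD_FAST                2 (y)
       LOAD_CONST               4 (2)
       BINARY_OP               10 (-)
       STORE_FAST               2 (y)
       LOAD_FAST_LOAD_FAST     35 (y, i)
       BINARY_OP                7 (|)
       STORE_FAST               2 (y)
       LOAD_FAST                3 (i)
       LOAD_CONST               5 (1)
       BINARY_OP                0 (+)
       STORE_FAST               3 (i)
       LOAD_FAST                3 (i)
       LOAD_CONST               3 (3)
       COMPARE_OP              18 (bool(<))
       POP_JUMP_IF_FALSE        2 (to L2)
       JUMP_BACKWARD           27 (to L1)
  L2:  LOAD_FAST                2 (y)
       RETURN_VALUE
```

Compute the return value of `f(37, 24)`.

LOAD_FAST_LOAD_FAST b,a → push 24,37
BINARY_OP - → 24 - 37 = -13
LOAD_FAST a → push 37
LOAD_CONST → push 8
BINARY_OP & → 37 & 8 = 0
BINARY_OP * → -13 * 0 = 0
STORE_FAST y → y=0
LOAD_FAST_LOAD_FAST b,a → push 24,37
BINARY_OP + → 24 + 37 = 61
STORE_FAST y → y=61
LOAD_CONST → push 0
STORE_FAST i → i=0
LOAD_FAST i → push 0
LOAD_CONST → push 3
COMPARE_OP bool(<) → 0 vs 3 = True
POP_JUMP_IF_FALSE → pop True; no jump
LOAD_FAST y → push 61
LOAD_CONST → push 3
BINARY_OP >> → 61 >> 3 = 7
STORE_FAST y → y=7
LOAD_FAST y → push 7
LOAD_CONST → push 2
BINARY_OP - → 7 - 2 = 5
STORE_FAST y → y=5
LOAD_FAST_LOAD_FAST y,i → push 5,0
BINARY_OP | → 5 | 0 = 5
STORE_FAST y → y=5
LOAD_FAST i → push 0
LOAD_CONST → push 1
BINARY_OP + → 0 + 1 = 1
STORE_FAST i → i=1
LOAD_FAST i → push 1
LOAD_CONST → push 3
COMPARE_OP bool(<) → 1 vs 3 = True
POP_JUMP_IF_FALSE → pop True; no jump
LOAD_FAST y → push 5
LOAD_CONST → push 3
BINARY_OP >> → 5 >> 3 = 0
STORE_FAST y → y=0
LOAD_FAST y → push 0
LOAD_CONST → push 2
BINARY_OP - → 0 - 2 = -2
STORE_FAST y → y=-2
LOAD_FAST_LOAD_FAST y,i → push -2,1
BINARY_OP | → -2 | 1 = -1
STORE_FAST y → y=-1
LOAD_FAST i → push 1
LOAD_CONST → push 1
BINARY_OP + → 1 + 1 = 2
STORE_FAST i → i=2
LOAD_FAST i → push 2
LOAD_CONST → push 3
COMPARE_OP bool(<) → 2 vs 3 = True
POP_JUMP_IF_FALSE → pop True; no jump
LOAD_FAST y → push -1
LOAD_CONST → push 3
BINARY_OP >> → -1 >> 3 = -1
STORE_FAST y → y=-1
LOAD_FAST y → push -1
LOAD_CONST → push 2
BINARY_OP - → -1 - 2 = -3
STORE_FAST y → y=-3
LOAD_FAST_LOAD_FAST y,i → push -3,2
BINARY_OP | → -3 | 2 = -1
STORE_FAST y → y=-1
LOAD_FAST i → push 2
LOAD_CONST → push 1
BINARY_OP + → 2 + 1 = 3
STORE_FAST i → i=3
LOAD_FAST i → push 3
LOAD_CONST → push 3
COMPARE_OP bool(<) → 3 vs 3 = False
POP_JUMP_IF_FALSE → pop False; jump
LOAD_FAST y → push -1
RETURN_VALUE → return -1.

-1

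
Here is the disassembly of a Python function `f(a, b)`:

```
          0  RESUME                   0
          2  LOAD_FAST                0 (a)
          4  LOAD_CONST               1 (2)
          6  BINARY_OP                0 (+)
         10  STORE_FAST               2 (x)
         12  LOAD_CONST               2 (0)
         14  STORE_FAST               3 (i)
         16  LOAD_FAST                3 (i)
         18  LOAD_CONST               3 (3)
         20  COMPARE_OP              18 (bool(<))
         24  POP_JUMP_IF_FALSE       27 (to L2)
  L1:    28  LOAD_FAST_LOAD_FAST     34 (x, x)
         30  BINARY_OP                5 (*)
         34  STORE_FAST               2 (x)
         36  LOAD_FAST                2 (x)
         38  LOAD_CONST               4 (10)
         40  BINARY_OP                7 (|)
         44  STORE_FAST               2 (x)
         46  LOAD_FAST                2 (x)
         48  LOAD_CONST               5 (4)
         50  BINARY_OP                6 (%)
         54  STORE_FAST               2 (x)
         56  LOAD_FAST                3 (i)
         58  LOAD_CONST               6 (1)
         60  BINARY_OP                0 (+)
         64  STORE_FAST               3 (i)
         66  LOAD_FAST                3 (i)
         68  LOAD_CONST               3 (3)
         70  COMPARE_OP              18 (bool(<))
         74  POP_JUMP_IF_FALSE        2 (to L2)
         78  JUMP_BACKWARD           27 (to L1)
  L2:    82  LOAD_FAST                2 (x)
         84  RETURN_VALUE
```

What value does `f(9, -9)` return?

LOAD_FAST a → push 9
LOAD_CONST → push 2
BINARY_OP + → 9 + 2 = 11
STORE_FAST x → x=11
LOAD_CONST → push 0
STORE_FAST i → i=0
LOAD_FAST i → push 0
LOAD_CONST → push 3
COMPARE_OP bool(<) → 0 vs 3 = True
POP_JUMP_IF_FALSE → pop True; no jump
LOAD_FAST_LOAD_FAST x,x → push 11,11
BINARY_OP * → 11 * 11 = 121
STORE_FAST x → x=121
LOAD_FAST x → push 121
LOAD_CONST → push 10
BINARY_OP | → 121 | 10 = 123
STORE_FAST x → x=123
LOAD_FAST x → push 123
LOAD_CONST → push 4
BINARY_OP % → 123 % 4 = 3
STORE_FAST x → x=3
LOAD_FAST i → push 0
LOAD_CONST → push 1
BINARY_OP + → 0 + 1 = 1
STORE_FAST i → i=1
LOAD_FAST i → push 1
LOAD_CONST → push 3
COMPARE_OP bool(<) → 1 vs 3 = True
POP_JUMP_IF_FALSE → pop True; no jump
LOAD_FAST_LOAD_FAST x,x → push 3,3
BINARY_OP * → 3 * 3 = 9
STORE_FAST x → x=9
LOAD_FAST x → push 9
LOAD_CONST → push 10
BINARY_OP | → 9 | 10 = 11
STORE_FAST x → x=11
LOAD_FAST x → push 11
LOAD_CONST → push 4
BINARY_OP % → 11 % 4 = 3
STORE_FAST x → x=3
LOAD_FAST i → push 1
LOAD_CONST → push 1
BINARY_OP + → 1 + 1 = 2
STORE_FAST i → i=2
LOAD_FAST i → push 2
LOAD_CONST → push 3
COMPARE_OP bool(<) → 2 vs 3 = True
POP_JUMP_IF_FALSE → pop True; no jump
LOAD_FAST_LOAD_FAST x,x → push 3,3
BINARY_OP * → 3 * 3 = 9
STORE_FAST x → x=9
LOAD_FAST x → push 9
LOAD_CONST → push 10
BINARY_OP | → 9 | 10 = 11
STORE_FAST x → x=11
LOAD_FAST x → push 11
LOAD_CONST → push 4
BINARY_OP % → 11 % 4 = 3
STORE_FAST x → x=3
LOAD_FAST i → push 2
LOAD_CONST → push 1
BINARY_OP + → 2 + 1 = 3
STORE_FAST i → i=3
LOAD_FAST i → push 3
LOAD_CONST → push 3
COMPARE_OP bool(<) → 3 vs 3 = False
POP_JUMP_IF_FALSE → pop False; jump
LOAD_FAST x → push 3
RETURN_VALUE → return 3.

3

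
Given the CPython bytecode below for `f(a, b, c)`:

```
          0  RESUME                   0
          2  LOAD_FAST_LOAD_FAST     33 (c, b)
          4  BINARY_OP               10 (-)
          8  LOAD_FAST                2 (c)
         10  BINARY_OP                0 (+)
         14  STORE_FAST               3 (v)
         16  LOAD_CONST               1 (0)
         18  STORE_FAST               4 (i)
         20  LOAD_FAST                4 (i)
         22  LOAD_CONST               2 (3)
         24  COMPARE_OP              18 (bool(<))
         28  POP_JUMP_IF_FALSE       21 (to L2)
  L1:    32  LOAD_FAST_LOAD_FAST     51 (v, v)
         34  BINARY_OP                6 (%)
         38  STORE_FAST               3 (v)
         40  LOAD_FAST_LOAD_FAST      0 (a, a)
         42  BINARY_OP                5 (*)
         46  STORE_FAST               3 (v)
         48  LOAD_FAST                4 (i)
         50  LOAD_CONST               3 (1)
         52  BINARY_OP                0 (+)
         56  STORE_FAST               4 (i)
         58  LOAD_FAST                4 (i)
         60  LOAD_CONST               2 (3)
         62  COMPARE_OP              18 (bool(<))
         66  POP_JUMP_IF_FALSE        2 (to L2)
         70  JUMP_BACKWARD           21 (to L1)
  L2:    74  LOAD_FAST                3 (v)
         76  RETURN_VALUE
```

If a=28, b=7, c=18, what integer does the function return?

784

LOAD_FAST_LOAD_FAST c,b → push 18,7. Stack: [18, 7]
BINARY_OP - → 18 - 7 = 11. Stack: [11]
LOAD_FAST c → push 18. Stack: [11, 18]
BINARY_OP + → 11 + 18 = 29. Stack: [29]
STORE_FAST v → v=29. Stack: []
LOAD_CONST → push 0. Stack: [0]
STORE_FAST i → i=0. Stack: []
LOAD_FAST i → push 0. Stack: [0]
LOAD_CONST → push 3. Stack: [0, 3]
COMPARE_OP bool(<) → 0 vs 3 = True. Stack: [True]
POP_JUMP_IF_FALSE → pop True; no jump. Stack: []
LOAD_FAST_LOAD_FAST v,v → push 29,29. Stack: [29, 29]
BINARY_OP % → 29 % 29 = 0. Stack: [0]
STORE_FAST v → v=0. Stack: []
LOAD_FAST_LOAD_FAST a,a → push 28,28. Stack: [28, 28]
BINARY_OP * → 28 * 28 = 784. Stack: [784]
STORE_FAST v → v=784. Stack: []
LOAD_FAST i → push 0. Stack: [0]
LOAD_CONST → push 1. Stack: [0, 1]
BINARY_OP + → 0 + 1 = 1. Stack: [1]
STORE_FAST i → i=1. Stack: []
LOAD_FAST i → push 1. Stack: [1]
LOAD_CONST → push 3. Stack: [1, 3]
COMPARE_OP bool(<) → 1 vs 3 = True. Stack: [True]
POP_JUMP_IF_FALSE → pop True; no jump. Stack: []
LOAD_FAST_LOAD_FAST v,v → push 784,784. Stack: [784, 784]
BINARY_OP % → 784 % 784 = 0. Stack: [0]
STORE_FAST v → v=0. Stack: []
LOAD_FAST_LOAD_FAST a,a → push 28,28. Stack: [28, 28]
BINARY_OP * → 28 * 28 = 784. Stack: [784]
STORE_FAST v → v=784. Stack: []
LOAD_FAST i → push 1. Stack: [1]
LOAD_CONST → push 1. Stack: [1, 1]
BINARY_OP + → 1 + 1 = 2. Stack: [2]
STORE_FAST i → i=2. Stack: []
LOAD_FAST i → push 2. Stack: [2]
LOAD_CONST → push 3. Stack: [2, 3]
COMPARE_OP bool(<) → 2 vs 3 = True. Stack: [True]
POP_JUMP_IF_FALSE → pop True; no jump. Stack: []
LOAD_FAST_LOAD_FAST v,v → push 784,784. Stack: [784, 784]
BINARY_OP % → 784 % 784 = 0. Stack: [0]
STORE_FAST v → v=0. Stack: []
LOAD_FAST_LOAD_FAST a,a → push 28,28. Stack: [28, 28]
BINARY_OP * → 28 * 28 = 784. Stack: [784]
STORE_FAST v → v=784. Stack: []
LOAD_FAST i → push 2. Stack: [2]
LOAD_CONST → push 1. Stack: [2, 1]
BINARY_OP + → 2 + 1 = 3. Stack: [3]
STORE_FAST i → i=3. Stack: []
LOAD_FAST i → push 3. Stack: [3]
LOAD_CONST → push 3. Stack: [3, 3]
COMPARE_OP bool(<) → 3 vs 3 = False. Stack: [False]
POP_JUMP_IF_FALSE → pop False; jump. Stack: []
LOAD_FAST v → push 784. Stack: [784]
RETURN_VALUE → return 784.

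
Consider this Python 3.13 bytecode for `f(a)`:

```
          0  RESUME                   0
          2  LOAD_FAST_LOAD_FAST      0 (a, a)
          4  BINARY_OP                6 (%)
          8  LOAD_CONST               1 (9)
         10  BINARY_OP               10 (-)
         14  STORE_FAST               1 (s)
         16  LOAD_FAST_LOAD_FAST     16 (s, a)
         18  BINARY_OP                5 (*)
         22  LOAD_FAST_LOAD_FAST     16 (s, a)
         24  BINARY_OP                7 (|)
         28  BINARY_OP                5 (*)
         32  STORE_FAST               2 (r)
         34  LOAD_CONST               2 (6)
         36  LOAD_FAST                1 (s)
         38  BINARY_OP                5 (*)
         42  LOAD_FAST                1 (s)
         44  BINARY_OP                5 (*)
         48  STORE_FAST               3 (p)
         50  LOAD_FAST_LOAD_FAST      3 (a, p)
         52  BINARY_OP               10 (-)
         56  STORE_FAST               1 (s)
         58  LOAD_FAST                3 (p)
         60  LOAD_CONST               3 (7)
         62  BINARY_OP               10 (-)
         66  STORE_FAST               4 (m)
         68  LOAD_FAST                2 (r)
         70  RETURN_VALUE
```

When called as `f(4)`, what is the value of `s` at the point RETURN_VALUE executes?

-482

LOAD_FAST_LOAD_FAST a,a → push 4,4. Stack: [4, 4]
BINARY_OP % → 4 % 4 = 0. Stack: [0]
LOAD_CONST → push 9. Stack: [0, 9]
BINARY_OP - → 0 - 9 = -9. Stack: [-9]
STORE_FAST s → s=-9. Stack: []
LOAD_FAST_LOAD_FAST s,a → push -9,4. Stack: [-9, 4]
BINARY_OP * → -9 * 4 = -36. Stack: [-36]
LOAD_FAST_LOAD_FAST s,a → push -9,4. Stack: [-36, -9, 4]
BINARY_OP | → -9 | 4 = -9. Stack: [-36, -9]
BINARY_OP * → -36 * -9 = 324. Stack: [324]
STORE_FAST r → r=324. Stack: []
LOAD_CONST → push 6. Stack: [6]
LOAD_FAST s → push -9. Stack: [6, -9]
BINARY_OP * → 6 * -9 = -54. Stack: [-54]
LOAD_FAST s → push -9. Stack: [-54, -9]
BINARY_OP * → -54 * -9 = 486. Stack: [486]
STORE_FAST p → p=486. Stack: []
LOAD_FAST_LOAD_FAST a,p → push 4,486. Stack: [4, 486]
BINARY_OP - → 4 - 486 = -482. Stack: [-482]
STORE_FAST s → s=-482. Stack: []
LOAD_FAST p → push 486. Stack: [486]
LOAD_CONST → push 7. Stack: [486, 7]
BINARY_OP - → 486 - 7 = 479. Stack: [479]
STORE_FAST m → m=479. Stack: []
LOAD_FAST r → push 324. Stack: [324]
RETURN_VALUE → return 324.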